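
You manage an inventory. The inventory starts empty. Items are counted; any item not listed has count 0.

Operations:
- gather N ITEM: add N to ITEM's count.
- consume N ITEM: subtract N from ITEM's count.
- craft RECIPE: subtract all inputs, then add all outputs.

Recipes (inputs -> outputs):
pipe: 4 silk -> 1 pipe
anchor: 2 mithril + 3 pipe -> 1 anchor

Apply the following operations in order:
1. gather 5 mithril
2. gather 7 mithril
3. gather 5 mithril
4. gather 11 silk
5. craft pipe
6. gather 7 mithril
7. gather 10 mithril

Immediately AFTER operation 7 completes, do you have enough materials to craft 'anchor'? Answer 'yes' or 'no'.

After 1 (gather 5 mithril): mithril=5
After 2 (gather 7 mithril): mithril=12
After 3 (gather 5 mithril): mithril=17
After 4 (gather 11 silk): mithril=17 silk=11
After 5 (craft pipe): mithril=17 pipe=1 silk=7
After 6 (gather 7 mithril): mithril=24 pipe=1 silk=7
After 7 (gather 10 mithril): mithril=34 pipe=1 silk=7

Answer: no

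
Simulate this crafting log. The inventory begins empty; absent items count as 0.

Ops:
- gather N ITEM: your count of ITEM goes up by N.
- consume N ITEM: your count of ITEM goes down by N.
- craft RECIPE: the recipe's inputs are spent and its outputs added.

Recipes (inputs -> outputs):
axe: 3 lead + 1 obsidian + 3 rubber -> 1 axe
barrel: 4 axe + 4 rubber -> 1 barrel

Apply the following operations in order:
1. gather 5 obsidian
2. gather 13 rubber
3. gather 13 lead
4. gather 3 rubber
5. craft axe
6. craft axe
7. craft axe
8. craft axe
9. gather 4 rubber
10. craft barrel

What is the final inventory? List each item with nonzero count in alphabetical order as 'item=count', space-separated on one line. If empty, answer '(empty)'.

After 1 (gather 5 obsidian): obsidian=5
After 2 (gather 13 rubber): obsidian=5 rubber=13
After 3 (gather 13 lead): lead=13 obsidian=5 rubber=13
After 4 (gather 3 rubber): lead=13 obsidian=5 rubber=16
After 5 (craft axe): axe=1 lead=10 obsidian=4 rubber=13
After 6 (craft axe): axe=2 lead=7 obsidian=3 rubber=10
After 7 (craft axe): axe=3 lead=4 obsidian=2 rubber=7
After 8 (craft axe): axe=4 lead=1 obsidian=1 rubber=4
After 9 (gather 4 rubber): axe=4 lead=1 obsidian=1 rubber=8
After 10 (craft barrel): barrel=1 lead=1 obsidian=1 rubber=4

Answer: barrel=1 lead=1 obsidian=1 rubber=4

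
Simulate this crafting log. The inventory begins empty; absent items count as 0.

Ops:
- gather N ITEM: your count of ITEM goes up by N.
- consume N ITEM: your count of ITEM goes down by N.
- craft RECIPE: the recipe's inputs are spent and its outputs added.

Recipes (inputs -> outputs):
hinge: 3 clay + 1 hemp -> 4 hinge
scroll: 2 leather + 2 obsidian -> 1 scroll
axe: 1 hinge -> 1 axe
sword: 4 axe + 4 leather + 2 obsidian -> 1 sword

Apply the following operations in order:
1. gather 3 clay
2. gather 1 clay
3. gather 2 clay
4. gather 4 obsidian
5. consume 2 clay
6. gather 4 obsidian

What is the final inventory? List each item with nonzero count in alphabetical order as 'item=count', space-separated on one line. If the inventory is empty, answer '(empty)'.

Answer: clay=4 obsidian=8

Derivation:
After 1 (gather 3 clay): clay=3
After 2 (gather 1 clay): clay=4
After 3 (gather 2 clay): clay=6
After 4 (gather 4 obsidian): clay=6 obsidian=4
After 5 (consume 2 clay): clay=4 obsidian=4
After 6 (gather 4 obsidian): clay=4 obsidian=8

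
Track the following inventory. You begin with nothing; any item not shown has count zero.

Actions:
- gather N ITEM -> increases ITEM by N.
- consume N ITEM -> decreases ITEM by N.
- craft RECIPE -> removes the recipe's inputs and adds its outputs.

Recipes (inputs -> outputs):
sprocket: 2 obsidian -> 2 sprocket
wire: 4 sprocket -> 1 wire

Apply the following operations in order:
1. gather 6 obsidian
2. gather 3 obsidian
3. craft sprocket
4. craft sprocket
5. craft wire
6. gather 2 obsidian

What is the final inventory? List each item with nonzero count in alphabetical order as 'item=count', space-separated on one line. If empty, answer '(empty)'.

After 1 (gather 6 obsidian): obsidian=6
After 2 (gather 3 obsidian): obsidian=9
After 3 (craft sprocket): obsidian=7 sprocket=2
After 4 (craft sprocket): obsidian=5 sprocket=4
After 5 (craft wire): obsidian=5 wire=1
After 6 (gather 2 obsidian): obsidian=7 wire=1

Answer: obsidian=7 wire=1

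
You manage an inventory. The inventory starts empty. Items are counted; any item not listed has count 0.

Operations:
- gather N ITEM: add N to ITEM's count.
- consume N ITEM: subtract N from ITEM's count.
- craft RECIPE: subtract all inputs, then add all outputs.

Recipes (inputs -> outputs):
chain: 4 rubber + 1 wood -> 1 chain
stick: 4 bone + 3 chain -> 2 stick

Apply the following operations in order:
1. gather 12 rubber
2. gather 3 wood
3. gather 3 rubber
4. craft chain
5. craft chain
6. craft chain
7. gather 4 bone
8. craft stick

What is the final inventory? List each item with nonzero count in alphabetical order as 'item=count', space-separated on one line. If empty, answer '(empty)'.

Answer: rubber=3 stick=2

Derivation:
After 1 (gather 12 rubber): rubber=12
After 2 (gather 3 wood): rubber=12 wood=3
After 3 (gather 3 rubber): rubber=15 wood=3
After 4 (craft chain): chain=1 rubber=11 wood=2
After 5 (craft chain): chain=2 rubber=7 wood=1
After 6 (craft chain): chain=3 rubber=3
After 7 (gather 4 bone): bone=4 chain=3 rubber=3
After 8 (craft stick): rubber=3 stick=2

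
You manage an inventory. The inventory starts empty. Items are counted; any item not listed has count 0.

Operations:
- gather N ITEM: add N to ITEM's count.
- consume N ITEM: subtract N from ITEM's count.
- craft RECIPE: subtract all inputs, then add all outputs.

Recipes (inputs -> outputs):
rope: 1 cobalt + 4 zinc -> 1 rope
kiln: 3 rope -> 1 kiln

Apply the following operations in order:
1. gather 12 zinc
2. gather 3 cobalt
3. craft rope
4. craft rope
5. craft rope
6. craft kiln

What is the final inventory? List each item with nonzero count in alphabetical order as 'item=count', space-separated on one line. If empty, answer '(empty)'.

After 1 (gather 12 zinc): zinc=12
After 2 (gather 3 cobalt): cobalt=3 zinc=12
After 3 (craft rope): cobalt=2 rope=1 zinc=8
After 4 (craft rope): cobalt=1 rope=2 zinc=4
After 5 (craft rope): rope=3
After 6 (craft kiln): kiln=1

Answer: kiln=1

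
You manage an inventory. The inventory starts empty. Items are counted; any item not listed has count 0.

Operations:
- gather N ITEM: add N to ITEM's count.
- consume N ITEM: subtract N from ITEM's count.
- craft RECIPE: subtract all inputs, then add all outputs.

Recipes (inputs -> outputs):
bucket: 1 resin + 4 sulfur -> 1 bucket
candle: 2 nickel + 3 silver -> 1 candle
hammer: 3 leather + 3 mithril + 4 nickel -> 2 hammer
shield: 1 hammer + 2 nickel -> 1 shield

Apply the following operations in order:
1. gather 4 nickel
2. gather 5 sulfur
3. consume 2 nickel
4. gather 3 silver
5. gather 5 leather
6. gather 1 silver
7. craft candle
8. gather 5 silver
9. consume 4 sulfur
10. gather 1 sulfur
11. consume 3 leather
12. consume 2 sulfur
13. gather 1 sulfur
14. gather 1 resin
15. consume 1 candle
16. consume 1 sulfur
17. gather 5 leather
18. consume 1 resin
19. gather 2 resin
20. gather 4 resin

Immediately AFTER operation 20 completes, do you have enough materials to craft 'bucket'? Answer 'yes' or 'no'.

Answer: no

Derivation:
After 1 (gather 4 nickel): nickel=4
After 2 (gather 5 sulfur): nickel=4 sulfur=5
After 3 (consume 2 nickel): nickel=2 sulfur=5
After 4 (gather 3 silver): nickel=2 silver=3 sulfur=5
After 5 (gather 5 leather): leather=5 nickel=2 silver=3 sulfur=5
After 6 (gather 1 silver): leather=5 nickel=2 silver=4 sulfur=5
After 7 (craft candle): candle=1 leather=5 silver=1 sulfur=5
After 8 (gather 5 silver): candle=1 leather=5 silver=6 sulfur=5
After 9 (consume 4 sulfur): candle=1 leather=5 silver=6 sulfur=1
After 10 (gather 1 sulfur): candle=1 leather=5 silver=6 sulfur=2
After 11 (consume 3 leather): candle=1 leather=2 silver=6 sulfur=2
After 12 (consume 2 sulfur): candle=1 leather=2 silver=6
After 13 (gather 1 sulfur): candle=1 leather=2 silver=6 sulfur=1
After 14 (gather 1 resin): candle=1 leather=2 resin=1 silver=6 sulfur=1
After 15 (consume 1 candle): leather=2 resin=1 silver=6 sulfur=1
After 16 (consume 1 sulfur): leather=2 resin=1 silver=6
After 17 (gather 5 leather): leather=7 resin=1 silver=6
After 18 (consume 1 resin): leather=7 silver=6
After 19 (gather 2 resin): leather=7 resin=2 silver=6
After 20 (gather 4 resin): leather=7 resin=6 silver=6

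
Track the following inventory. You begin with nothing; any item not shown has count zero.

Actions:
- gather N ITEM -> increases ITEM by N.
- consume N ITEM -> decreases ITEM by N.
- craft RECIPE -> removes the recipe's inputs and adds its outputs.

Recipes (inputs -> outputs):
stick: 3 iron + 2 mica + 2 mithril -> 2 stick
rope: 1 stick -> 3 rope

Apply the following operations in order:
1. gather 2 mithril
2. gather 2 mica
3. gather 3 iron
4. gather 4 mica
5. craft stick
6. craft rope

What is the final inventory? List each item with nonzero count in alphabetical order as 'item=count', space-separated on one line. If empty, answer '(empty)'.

After 1 (gather 2 mithril): mithril=2
After 2 (gather 2 mica): mica=2 mithril=2
After 3 (gather 3 iron): iron=3 mica=2 mithril=2
After 4 (gather 4 mica): iron=3 mica=6 mithril=2
After 5 (craft stick): mica=4 stick=2
After 6 (craft rope): mica=4 rope=3 stick=1

Answer: mica=4 rope=3 stick=1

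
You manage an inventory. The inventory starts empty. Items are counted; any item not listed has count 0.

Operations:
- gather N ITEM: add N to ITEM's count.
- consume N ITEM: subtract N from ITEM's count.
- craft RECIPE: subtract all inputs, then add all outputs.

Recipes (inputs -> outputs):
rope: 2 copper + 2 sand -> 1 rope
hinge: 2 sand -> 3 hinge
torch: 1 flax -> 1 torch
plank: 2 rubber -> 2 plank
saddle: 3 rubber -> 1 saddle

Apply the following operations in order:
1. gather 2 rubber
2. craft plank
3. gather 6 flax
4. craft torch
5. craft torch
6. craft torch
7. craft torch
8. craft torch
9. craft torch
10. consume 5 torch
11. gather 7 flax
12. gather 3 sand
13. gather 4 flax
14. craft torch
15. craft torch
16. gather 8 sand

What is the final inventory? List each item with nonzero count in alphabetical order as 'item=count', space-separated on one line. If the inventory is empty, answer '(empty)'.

Answer: flax=9 plank=2 sand=11 torch=3

Derivation:
After 1 (gather 2 rubber): rubber=2
After 2 (craft plank): plank=2
After 3 (gather 6 flax): flax=6 plank=2
After 4 (craft torch): flax=5 plank=2 torch=1
After 5 (craft torch): flax=4 plank=2 torch=2
After 6 (craft torch): flax=3 plank=2 torch=3
After 7 (craft torch): flax=2 plank=2 torch=4
After 8 (craft torch): flax=1 plank=2 torch=5
After 9 (craft torch): plank=2 torch=6
After 10 (consume 5 torch): plank=2 torch=1
After 11 (gather 7 flax): flax=7 plank=2 torch=1
After 12 (gather 3 sand): flax=7 plank=2 sand=3 torch=1
After 13 (gather 4 flax): flax=11 plank=2 sand=3 torch=1
After 14 (craft torch): flax=10 plank=2 sand=3 torch=2
After 15 (craft torch): flax=9 plank=2 sand=3 torch=3
After 16 (gather 8 sand): flax=9 plank=2 sand=11 torch=3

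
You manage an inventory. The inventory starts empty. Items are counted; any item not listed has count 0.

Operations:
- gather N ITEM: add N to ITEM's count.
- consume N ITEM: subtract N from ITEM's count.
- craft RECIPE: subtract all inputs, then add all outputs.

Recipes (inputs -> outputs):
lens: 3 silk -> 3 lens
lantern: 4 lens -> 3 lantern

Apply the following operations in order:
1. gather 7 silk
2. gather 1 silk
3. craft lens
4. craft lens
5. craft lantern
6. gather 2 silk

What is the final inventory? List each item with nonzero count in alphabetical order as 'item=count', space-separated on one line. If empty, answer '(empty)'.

Answer: lantern=3 lens=2 silk=4

Derivation:
After 1 (gather 7 silk): silk=7
After 2 (gather 1 silk): silk=8
After 3 (craft lens): lens=3 silk=5
After 4 (craft lens): lens=6 silk=2
After 5 (craft lantern): lantern=3 lens=2 silk=2
After 6 (gather 2 silk): lantern=3 lens=2 silk=4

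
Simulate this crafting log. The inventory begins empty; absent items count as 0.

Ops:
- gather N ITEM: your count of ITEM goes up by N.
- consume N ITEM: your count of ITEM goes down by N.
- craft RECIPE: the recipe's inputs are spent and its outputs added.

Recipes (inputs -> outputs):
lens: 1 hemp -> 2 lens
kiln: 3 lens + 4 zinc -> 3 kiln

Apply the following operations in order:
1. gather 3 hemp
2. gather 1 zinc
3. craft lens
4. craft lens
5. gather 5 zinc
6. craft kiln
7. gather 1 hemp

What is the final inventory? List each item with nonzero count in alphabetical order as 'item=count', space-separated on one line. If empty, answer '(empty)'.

Answer: hemp=2 kiln=3 lens=1 zinc=2

Derivation:
After 1 (gather 3 hemp): hemp=3
After 2 (gather 1 zinc): hemp=3 zinc=1
After 3 (craft lens): hemp=2 lens=2 zinc=1
After 4 (craft lens): hemp=1 lens=4 zinc=1
After 5 (gather 5 zinc): hemp=1 lens=4 zinc=6
After 6 (craft kiln): hemp=1 kiln=3 lens=1 zinc=2
After 7 (gather 1 hemp): hemp=2 kiln=3 lens=1 zinc=2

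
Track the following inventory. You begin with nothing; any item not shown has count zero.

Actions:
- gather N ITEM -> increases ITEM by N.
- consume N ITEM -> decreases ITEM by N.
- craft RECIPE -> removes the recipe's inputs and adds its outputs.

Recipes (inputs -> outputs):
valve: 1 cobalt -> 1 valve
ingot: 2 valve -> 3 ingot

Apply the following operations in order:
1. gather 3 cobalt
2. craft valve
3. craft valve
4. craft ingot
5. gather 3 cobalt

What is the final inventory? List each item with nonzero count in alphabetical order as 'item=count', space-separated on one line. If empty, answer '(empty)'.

Answer: cobalt=4 ingot=3

Derivation:
After 1 (gather 3 cobalt): cobalt=3
After 2 (craft valve): cobalt=2 valve=1
After 3 (craft valve): cobalt=1 valve=2
After 4 (craft ingot): cobalt=1 ingot=3
After 5 (gather 3 cobalt): cobalt=4 ingot=3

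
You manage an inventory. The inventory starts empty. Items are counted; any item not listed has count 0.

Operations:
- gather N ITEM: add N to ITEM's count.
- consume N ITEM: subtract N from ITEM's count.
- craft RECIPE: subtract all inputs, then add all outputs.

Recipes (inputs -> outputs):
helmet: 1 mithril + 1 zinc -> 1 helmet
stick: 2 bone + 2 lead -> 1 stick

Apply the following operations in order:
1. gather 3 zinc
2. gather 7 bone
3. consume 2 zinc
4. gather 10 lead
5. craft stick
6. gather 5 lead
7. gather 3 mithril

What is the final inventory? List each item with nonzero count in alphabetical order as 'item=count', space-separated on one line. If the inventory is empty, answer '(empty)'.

After 1 (gather 3 zinc): zinc=3
After 2 (gather 7 bone): bone=7 zinc=3
After 3 (consume 2 zinc): bone=7 zinc=1
After 4 (gather 10 lead): bone=7 lead=10 zinc=1
After 5 (craft stick): bone=5 lead=8 stick=1 zinc=1
After 6 (gather 5 lead): bone=5 lead=13 stick=1 zinc=1
After 7 (gather 3 mithril): bone=5 lead=13 mithril=3 stick=1 zinc=1

Answer: bone=5 lead=13 mithril=3 stick=1 zinc=1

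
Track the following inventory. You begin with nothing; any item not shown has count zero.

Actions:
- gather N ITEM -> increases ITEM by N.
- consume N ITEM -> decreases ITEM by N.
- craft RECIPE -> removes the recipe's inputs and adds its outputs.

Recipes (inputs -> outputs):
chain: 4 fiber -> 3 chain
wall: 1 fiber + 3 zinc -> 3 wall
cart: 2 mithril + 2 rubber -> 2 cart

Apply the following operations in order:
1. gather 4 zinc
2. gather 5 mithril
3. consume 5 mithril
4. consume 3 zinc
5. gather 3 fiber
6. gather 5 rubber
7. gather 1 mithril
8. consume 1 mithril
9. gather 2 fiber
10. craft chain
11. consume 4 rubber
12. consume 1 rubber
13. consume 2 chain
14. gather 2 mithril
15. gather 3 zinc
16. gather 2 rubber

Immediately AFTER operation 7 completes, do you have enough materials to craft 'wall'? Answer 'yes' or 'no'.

After 1 (gather 4 zinc): zinc=4
After 2 (gather 5 mithril): mithril=5 zinc=4
After 3 (consume 5 mithril): zinc=4
After 4 (consume 3 zinc): zinc=1
After 5 (gather 3 fiber): fiber=3 zinc=1
After 6 (gather 5 rubber): fiber=3 rubber=5 zinc=1
After 7 (gather 1 mithril): fiber=3 mithril=1 rubber=5 zinc=1

Answer: no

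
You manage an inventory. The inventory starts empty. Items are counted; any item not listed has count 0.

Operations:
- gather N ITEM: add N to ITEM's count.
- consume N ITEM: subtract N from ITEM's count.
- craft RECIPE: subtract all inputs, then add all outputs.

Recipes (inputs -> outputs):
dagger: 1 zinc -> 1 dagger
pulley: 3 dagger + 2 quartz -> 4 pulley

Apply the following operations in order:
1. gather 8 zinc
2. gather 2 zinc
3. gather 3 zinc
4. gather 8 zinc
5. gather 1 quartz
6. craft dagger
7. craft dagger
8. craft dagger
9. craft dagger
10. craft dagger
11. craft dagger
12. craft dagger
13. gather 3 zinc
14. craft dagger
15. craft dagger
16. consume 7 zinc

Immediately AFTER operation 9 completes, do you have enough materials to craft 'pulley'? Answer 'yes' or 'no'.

After 1 (gather 8 zinc): zinc=8
After 2 (gather 2 zinc): zinc=10
After 3 (gather 3 zinc): zinc=13
After 4 (gather 8 zinc): zinc=21
After 5 (gather 1 quartz): quartz=1 zinc=21
After 6 (craft dagger): dagger=1 quartz=1 zinc=20
After 7 (craft dagger): dagger=2 quartz=1 zinc=19
After 8 (craft dagger): dagger=3 quartz=1 zinc=18
After 9 (craft dagger): dagger=4 quartz=1 zinc=17

Answer: no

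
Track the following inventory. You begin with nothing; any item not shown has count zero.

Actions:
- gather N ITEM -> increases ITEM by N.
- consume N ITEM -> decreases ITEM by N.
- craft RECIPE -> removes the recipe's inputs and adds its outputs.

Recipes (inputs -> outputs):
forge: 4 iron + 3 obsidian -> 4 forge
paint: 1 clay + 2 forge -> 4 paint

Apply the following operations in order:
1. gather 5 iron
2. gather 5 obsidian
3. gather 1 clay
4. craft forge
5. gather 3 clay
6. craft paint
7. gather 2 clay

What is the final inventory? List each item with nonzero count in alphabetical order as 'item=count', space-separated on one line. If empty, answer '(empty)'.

After 1 (gather 5 iron): iron=5
After 2 (gather 5 obsidian): iron=5 obsidian=5
After 3 (gather 1 clay): clay=1 iron=5 obsidian=5
After 4 (craft forge): clay=1 forge=4 iron=1 obsidian=2
After 5 (gather 3 clay): clay=4 forge=4 iron=1 obsidian=2
After 6 (craft paint): clay=3 forge=2 iron=1 obsidian=2 paint=4
After 7 (gather 2 clay): clay=5 forge=2 iron=1 obsidian=2 paint=4

Answer: clay=5 forge=2 iron=1 obsidian=2 paint=4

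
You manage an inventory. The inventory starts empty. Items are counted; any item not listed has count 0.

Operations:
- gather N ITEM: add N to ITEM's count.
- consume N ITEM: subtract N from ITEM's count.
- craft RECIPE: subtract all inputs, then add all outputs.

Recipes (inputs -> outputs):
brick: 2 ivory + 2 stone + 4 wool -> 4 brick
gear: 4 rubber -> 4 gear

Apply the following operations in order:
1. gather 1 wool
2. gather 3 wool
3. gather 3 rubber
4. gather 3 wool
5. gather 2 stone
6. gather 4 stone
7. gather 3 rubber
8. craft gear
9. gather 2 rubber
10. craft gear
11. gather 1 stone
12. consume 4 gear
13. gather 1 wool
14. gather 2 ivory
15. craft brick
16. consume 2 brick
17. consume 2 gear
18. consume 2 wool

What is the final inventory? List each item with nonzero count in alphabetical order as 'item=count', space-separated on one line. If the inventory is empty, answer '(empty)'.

After 1 (gather 1 wool): wool=1
After 2 (gather 3 wool): wool=4
After 3 (gather 3 rubber): rubber=3 wool=4
After 4 (gather 3 wool): rubber=3 wool=7
After 5 (gather 2 stone): rubber=3 stone=2 wool=7
After 6 (gather 4 stone): rubber=3 stone=6 wool=7
After 7 (gather 3 rubber): rubber=6 stone=6 wool=7
After 8 (craft gear): gear=4 rubber=2 stone=6 wool=7
After 9 (gather 2 rubber): gear=4 rubber=4 stone=6 wool=7
After 10 (craft gear): gear=8 stone=6 wool=7
After 11 (gather 1 stone): gear=8 stone=7 wool=7
After 12 (consume 4 gear): gear=4 stone=7 wool=7
After 13 (gather 1 wool): gear=4 stone=7 wool=8
After 14 (gather 2 ivory): gear=4 ivory=2 stone=7 wool=8
After 15 (craft brick): brick=4 gear=4 stone=5 wool=4
After 16 (consume 2 brick): brick=2 gear=4 stone=5 wool=4
After 17 (consume 2 gear): brick=2 gear=2 stone=5 wool=4
After 18 (consume 2 wool): brick=2 gear=2 stone=5 wool=2

Answer: brick=2 gear=2 stone=5 wool=2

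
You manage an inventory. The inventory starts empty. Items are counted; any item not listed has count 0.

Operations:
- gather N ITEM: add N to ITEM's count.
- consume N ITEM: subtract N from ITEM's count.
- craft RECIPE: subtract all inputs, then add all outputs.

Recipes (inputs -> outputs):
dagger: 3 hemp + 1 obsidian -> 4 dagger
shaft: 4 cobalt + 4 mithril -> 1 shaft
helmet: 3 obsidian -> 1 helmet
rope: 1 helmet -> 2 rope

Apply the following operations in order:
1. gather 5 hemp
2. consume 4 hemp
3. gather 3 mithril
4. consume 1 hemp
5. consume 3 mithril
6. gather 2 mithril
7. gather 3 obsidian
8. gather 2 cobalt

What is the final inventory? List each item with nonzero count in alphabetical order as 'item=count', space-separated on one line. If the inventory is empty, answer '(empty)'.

After 1 (gather 5 hemp): hemp=5
After 2 (consume 4 hemp): hemp=1
After 3 (gather 3 mithril): hemp=1 mithril=3
After 4 (consume 1 hemp): mithril=3
After 5 (consume 3 mithril): (empty)
After 6 (gather 2 mithril): mithril=2
After 7 (gather 3 obsidian): mithril=2 obsidian=3
After 8 (gather 2 cobalt): cobalt=2 mithril=2 obsidian=3

Answer: cobalt=2 mithril=2 obsidian=3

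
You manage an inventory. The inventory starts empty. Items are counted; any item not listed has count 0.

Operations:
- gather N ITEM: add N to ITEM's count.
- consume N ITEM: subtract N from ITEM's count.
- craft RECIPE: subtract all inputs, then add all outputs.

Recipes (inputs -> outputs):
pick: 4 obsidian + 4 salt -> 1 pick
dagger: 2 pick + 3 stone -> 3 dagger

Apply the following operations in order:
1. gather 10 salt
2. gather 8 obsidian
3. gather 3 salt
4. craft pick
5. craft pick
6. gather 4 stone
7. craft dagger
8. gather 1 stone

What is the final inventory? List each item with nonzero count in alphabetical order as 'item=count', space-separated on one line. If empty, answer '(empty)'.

Answer: dagger=3 salt=5 stone=2

Derivation:
After 1 (gather 10 salt): salt=10
After 2 (gather 8 obsidian): obsidian=8 salt=10
After 3 (gather 3 salt): obsidian=8 salt=13
After 4 (craft pick): obsidian=4 pick=1 salt=9
After 5 (craft pick): pick=2 salt=5
After 6 (gather 4 stone): pick=2 salt=5 stone=4
After 7 (craft dagger): dagger=3 salt=5 stone=1
After 8 (gather 1 stone): dagger=3 salt=5 stone=2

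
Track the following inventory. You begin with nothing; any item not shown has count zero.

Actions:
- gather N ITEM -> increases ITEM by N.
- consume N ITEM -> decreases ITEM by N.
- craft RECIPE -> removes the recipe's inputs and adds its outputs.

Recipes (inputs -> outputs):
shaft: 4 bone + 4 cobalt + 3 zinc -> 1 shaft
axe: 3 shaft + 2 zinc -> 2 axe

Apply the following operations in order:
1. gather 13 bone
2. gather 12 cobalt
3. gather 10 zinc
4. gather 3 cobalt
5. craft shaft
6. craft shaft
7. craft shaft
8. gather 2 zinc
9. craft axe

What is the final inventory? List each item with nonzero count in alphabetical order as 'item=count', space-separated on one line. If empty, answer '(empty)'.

Answer: axe=2 bone=1 cobalt=3 zinc=1

Derivation:
After 1 (gather 13 bone): bone=13
After 2 (gather 12 cobalt): bone=13 cobalt=12
After 3 (gather 10 zinc): bone=13 cobalt=12 zinc=10
After 4 (gather 3 cobalt): bone=13 cobalt=15 zinc=10
After 5 (craft shaft): bone=9 cobalt=11 shaft=1 zinc=7
After 6 (craft shaft): bone=5 cobalt=7 shaft=2 zinc=4
After 7 (craft shaft): bone=1 cobalt=3 shaft=3 zinc=1
After 8 (gather 2 zinc): bone=1 cobalt=3 shaft=3 zinc=3
After 9 (craft axe): axe=2 bone=1 cobalt=3 zinc=1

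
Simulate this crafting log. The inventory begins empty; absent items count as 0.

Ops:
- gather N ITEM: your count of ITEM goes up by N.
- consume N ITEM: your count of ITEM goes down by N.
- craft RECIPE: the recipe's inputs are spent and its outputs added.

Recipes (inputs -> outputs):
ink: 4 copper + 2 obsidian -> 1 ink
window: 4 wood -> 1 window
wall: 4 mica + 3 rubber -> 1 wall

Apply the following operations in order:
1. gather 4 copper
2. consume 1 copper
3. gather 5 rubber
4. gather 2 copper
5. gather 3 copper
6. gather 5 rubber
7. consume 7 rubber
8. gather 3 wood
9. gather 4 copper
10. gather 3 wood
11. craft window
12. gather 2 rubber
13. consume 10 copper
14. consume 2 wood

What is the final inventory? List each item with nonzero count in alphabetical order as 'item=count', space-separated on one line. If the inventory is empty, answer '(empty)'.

After 1 (gather 4 copper): copper=4
After 2 (consume 1 copper): copper=3
After 3 (gather 5 rubber): copper=3 rubber=5
After 4 (gather 2 copper): copper=5 rubber=5
After 5 (gather 3 copper): copper=8 rubber=5
After 6 (gather 5 rubber): copper=8 rubber=10
After 7 (consume 7 rubber): copper=8 rubber=3
After 8 (gather 3 wood): copper=8 rubber=3 wood=3
After 9 (gather 4 copper): copper=12 rubber=3 wood=3
After 10 (gather 3 wood): copper=12 rubber=3 wood=6
After 11 (craft window): copper=12 rubber=3 window=1 wood=2
After 12 (gather 2 rubber): copper=12 rubber=5 window=1 wood=2
After 13 (consume 10 copper): copper=2 rubber=5 window=1 wood=2
After 14 (consume 2 wood): copper=2 rubber=5 window=1

Answer: copper=2 rubber=5 window=1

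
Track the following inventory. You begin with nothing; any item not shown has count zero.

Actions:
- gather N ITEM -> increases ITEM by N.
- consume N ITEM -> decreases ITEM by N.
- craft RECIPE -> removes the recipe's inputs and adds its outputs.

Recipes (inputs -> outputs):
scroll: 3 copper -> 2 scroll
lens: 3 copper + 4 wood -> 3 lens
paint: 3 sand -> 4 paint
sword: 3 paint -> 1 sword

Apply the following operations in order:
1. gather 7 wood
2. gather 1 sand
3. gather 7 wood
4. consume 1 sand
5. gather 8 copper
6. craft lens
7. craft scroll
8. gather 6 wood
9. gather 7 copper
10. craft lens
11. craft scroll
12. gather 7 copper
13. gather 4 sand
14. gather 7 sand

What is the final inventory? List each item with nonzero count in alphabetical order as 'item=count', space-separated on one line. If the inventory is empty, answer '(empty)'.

After 1 (gather 7 wood): wood=7
After 2 (gather 1 sand): sand=1 wood=7
After 3 (gather 7 wood): sand=1 wood=14
After 4 (consume 1 sand): wood=14
After 5 (gather 8 copper): copper=8 wood=14
After 6 (craft lens): copper=5 lens=3 wood=10
After 7 (craft scroll): copper=2 lens=3 scroll=2 wood=10
After 8 (gather 6 wood): copper=2 lens=3 scroll=2 wood=16
After 9 (gather 7 copper): copper=9 lens=3 scroll=2 wood=16
After 10 (craft lens): copper=6 lens=6 scroll=2 wood=12
After 11 (craft scroll): copper=3 lens=6 scroll=4 wood=12
After 12 (gather 7 copper): copper=10 lens=6 scroll=4 wood=12
After 13 (gather 4 sand): copper=10 lens=6 sand=4 scroll=4 wood=12
After 14 (gather 7 sand): copper=10 lens=6 sand=11 scroll=4 wood=12

Answer: copper=10 lens=6 sand=11 scroll=4 wood=12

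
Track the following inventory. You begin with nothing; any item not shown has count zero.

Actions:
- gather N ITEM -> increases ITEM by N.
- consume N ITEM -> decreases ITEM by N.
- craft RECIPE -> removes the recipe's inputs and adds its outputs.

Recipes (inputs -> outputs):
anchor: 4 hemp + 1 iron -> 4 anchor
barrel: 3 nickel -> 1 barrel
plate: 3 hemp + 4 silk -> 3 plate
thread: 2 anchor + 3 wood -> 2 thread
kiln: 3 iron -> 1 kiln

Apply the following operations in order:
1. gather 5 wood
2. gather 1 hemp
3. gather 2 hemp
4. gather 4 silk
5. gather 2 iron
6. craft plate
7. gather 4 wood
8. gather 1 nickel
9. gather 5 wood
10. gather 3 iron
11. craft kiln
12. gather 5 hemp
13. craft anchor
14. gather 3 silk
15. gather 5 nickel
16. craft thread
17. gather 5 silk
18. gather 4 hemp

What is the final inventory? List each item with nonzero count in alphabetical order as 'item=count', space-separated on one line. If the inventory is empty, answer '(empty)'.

After 1 (gather 5 wood): wood=5
After 2 (gather 1 hemp): hemp=1 wood=5
After 3 (gather 2 hemp): hemp=3 wood=5
After 4 (gather 4 silk): hemp=3 silk=4 wood=5
After 5 (gather 2 iron): hemp=3 iron=2 silk=4 wood=5
After 6 (craft plate): iron=2 plate=3 wood=5
After 7 (gather 4 wood): iron=2 plate=3 wood=9
After 8 (gather 1 nickel): iron=2 nickel=1 plate=3 wood=9
After 9 (gather 5 wood): iron=2 nickel=1 plate=3 wood=14
After 10 (gather 3 iron): iron=5 nickel=1 plate=3 wood=14
After 11 (craft kiln): iron=2 kiln=1 nickel=1 plate=3 wood=14
After 12 (gather 5 hemp): hemp=5 iron=2 kiln=1 nickel=1 plate=3 wood=14
After 13 (craft anchor): anchor=4 hemp=1 iron=1 kiln=1 nickel=1 plate=3 wood=14
After 14 (gather 3 silk): anchor=4 hemp=1 iron=1 kiln=1 nickel=1 plate=3 silk=3 wood=14
After 15 (gather 5 nickel): anchor=4 hemp=1 iron=1 kiln=1 nickel=6 plate=3 silk=3 wood=14
After 16 (craft thread): anchor=2 hemp=1 iron=1 kiln=1 nickel=6 plate=3 silk=3 thread=2 wood=11
After 17 (gather 5 silk): anchor=2 hemp=1 iron=1 kiln=1 nickel=6 plate=3 silk=8 thread=2 wood=11
After 18 (gather 4 hemp): anchor=2 hemp=5 iron=1 kiln=1 nickel=6 plate=3 silk=8 thread=2 wood=11

Answer: anchor=2 hemp=5 iron=1 kiln=1 nickel=6 plate=3 silk=8 thread=2 wood=11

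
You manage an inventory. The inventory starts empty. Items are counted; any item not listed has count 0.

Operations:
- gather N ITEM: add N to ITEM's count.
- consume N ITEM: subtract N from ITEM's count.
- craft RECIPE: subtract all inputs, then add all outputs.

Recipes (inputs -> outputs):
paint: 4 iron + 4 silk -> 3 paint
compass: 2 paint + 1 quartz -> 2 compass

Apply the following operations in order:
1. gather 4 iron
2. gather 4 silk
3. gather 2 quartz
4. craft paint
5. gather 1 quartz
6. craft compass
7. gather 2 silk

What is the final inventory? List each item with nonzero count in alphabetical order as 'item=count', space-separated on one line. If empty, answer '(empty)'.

Answer: compass=2 paint=1 quartz=2 silk=2

Derivation:
After 1 (gather 4 iron): iron=4
After 2 (gather 4 silk): iron=4 silk=4
After 3 (gather 2 quartz): iron=4 quartz=2 silk=4
After 4 (craft paint): paint=3 quartz=2
After 5 (gather 1 quartz): paint=3 quartz=3
After 6 (craft compass): compass=2 paint=1 quartz=2
After 7 (gather 2 silk): compass=2 paint=1 quartz=2 silk=2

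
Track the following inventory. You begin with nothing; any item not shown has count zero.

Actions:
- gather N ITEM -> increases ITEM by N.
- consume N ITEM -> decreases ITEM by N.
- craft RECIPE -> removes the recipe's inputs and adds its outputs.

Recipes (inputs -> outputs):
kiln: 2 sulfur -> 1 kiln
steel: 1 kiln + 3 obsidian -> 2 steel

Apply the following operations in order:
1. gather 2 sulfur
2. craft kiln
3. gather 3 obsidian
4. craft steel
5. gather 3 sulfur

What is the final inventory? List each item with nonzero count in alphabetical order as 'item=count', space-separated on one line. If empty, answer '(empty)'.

After 1 (gather 2 sulfur): sulfur=2
After 2 (craft kiln): kiln=1
After 3 (gather 3 obsidian): kiln=1 obsidian=3
After 4 (craft steel): steel=2
After 5 (gather 3 sulfur): steel=2 sulfur=3

Answer: steel=2 sulfur=3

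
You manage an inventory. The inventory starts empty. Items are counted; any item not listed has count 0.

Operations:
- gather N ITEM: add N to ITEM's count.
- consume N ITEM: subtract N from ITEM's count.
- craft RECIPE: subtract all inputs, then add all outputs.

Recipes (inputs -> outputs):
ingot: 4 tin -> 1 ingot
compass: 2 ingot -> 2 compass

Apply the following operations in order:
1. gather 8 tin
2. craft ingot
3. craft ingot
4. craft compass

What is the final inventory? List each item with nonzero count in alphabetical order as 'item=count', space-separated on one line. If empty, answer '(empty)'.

After 1 (gather 8 tin): tin=8
After 2 (craft ingot): ingot=1 tin=4
After 3 (craft ingot): ingot=2
After 4 (craft compass): compass=2

Answer: compass=2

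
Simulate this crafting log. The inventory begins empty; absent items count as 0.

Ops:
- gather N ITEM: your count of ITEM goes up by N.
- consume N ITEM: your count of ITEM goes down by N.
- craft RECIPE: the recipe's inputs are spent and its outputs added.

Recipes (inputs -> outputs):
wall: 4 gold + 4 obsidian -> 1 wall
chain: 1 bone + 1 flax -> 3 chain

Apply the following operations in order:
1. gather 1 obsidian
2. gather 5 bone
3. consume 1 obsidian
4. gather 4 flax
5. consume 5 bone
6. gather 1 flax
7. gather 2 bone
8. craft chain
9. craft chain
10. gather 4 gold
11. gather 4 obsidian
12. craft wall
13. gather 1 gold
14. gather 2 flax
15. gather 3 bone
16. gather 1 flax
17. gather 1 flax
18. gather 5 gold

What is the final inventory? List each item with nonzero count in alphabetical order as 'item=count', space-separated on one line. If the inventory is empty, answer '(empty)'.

After 1 (gather 1 obsidian): obsidian=1
After 2 (gather 5 bone): bone=5 obsidian=1
After 3 (consume 1 obsidian): bone=5
After 4 (gather 4 flax): bone=5 flax=4
After 5 (consume 5 bone): flax=4
After 6 (gather 1 flax): flax=5
After 7 (gather 2 bone): bone=2 flax=5
After 8 (craft chain): bone=1 chain=3 flax=4
After 9 (craft chain): chain=6 flax=3
After 10 (gather 4 gold): chain=6 flax=3 gold=4
After 11 (gather 4 obsidian): chain=6 flax=3 gold=4 obsidian=4
After 12 (craft wall): chain=6 flax=3 wall=1
After 13 (gather 1 gold): chain=6 flax=3 gold=1 wall=1
After 14 (gather 2 flax): chain=6 flax=5 gold=1 wall=1
After 15 (gather 3 bone): bone=3 chain=6 flax=5 gold=1 wall=1
After 16 (gather 1 flax): bone=3 chain=6 flax=6 gold=1 wall=1
After 17 (gather 1 flax): bone=3 chain=6 flax=7 gold=1 wall=1
After 18 (gather 5 gold): bone=3 chain=6 flax=7 gold=6 wall=1

Answer: bone=3 chain=6 flax=7 gold=6 wall=1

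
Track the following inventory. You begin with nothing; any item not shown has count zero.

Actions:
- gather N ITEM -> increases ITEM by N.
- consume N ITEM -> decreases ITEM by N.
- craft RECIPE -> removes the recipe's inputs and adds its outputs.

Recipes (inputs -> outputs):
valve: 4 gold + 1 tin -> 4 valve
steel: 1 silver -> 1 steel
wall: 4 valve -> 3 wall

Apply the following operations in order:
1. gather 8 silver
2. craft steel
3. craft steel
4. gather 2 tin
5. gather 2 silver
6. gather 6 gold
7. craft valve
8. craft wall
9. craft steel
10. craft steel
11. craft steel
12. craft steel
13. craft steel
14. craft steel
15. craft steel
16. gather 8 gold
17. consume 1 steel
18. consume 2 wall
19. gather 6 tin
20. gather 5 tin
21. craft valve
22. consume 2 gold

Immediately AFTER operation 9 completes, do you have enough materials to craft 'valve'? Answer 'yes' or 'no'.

Answer: no

Derivation:
After 1 (gather 8 silver): silver=8
After 2 (craft steel): silver=7 steel=1
After 3 (craft steel): silver=6 steel=2
After 4 (gather 2 tin): silver=6 steel=2 tin=2
After 5 (gather 2 silver): silver=8 steel=2 tin=2
After 6 (gather 6 gold): gold=6 silver=8 steel=2 tin=2
After 7 (craft valve): gold=2 silver=8 steel=2 tin=1 valve=4
After 8 (craft wall): gold=2 silver=8 steel=2 tin=1 wall=3
After 9 (craft steel): gold=2 silver=7 steel=3 tin=1 wall=3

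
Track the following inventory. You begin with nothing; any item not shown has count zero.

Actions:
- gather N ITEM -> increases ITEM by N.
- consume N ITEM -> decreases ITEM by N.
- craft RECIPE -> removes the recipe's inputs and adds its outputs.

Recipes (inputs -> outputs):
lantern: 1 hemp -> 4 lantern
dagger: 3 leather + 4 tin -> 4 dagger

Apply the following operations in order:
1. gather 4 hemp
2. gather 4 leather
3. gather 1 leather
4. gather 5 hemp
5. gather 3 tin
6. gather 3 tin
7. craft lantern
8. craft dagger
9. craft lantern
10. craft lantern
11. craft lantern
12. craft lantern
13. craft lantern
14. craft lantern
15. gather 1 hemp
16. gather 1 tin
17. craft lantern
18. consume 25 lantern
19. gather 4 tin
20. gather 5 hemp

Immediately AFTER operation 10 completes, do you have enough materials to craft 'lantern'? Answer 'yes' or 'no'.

After 1 (gather 4 hemp): hemp=4
After 2 (gather 4 leather): hemp=4 leather=4
After 3 (gather 1 leather): hemp=4 leather=5
After 4 (gather 5 hemp): hemp=9 leather=5
After 5 (gather 3 tin): hemp=9 leather=5 tin=3
After 6 (gather 3 tin): hemp=9 leather=5 tin=6
After 7 (craft lantern): hemp=8 lantern=4 leather=5 tin=6
After 8 (craft dagger): dagger=4 hemp=8 lantern=4 leather=2 tin=2
After 9 (craft lantern): dagger=4 hemp=7 lantern=8 leather=2 tin=2
After 10 (craft lantern): dagger=4 hemp=6 lantern=12 leather=2 tin=2

Answer: yes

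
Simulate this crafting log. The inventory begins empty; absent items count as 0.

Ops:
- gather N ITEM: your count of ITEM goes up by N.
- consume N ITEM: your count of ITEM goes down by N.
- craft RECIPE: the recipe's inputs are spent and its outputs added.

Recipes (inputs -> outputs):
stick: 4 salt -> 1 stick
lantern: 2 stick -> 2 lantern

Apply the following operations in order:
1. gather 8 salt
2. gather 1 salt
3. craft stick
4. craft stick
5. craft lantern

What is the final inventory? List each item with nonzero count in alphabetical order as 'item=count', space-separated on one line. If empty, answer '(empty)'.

Answer: lantern=2 salt=1

Derivation:
After 1 (gather 8 salt): salt=8
After 2 (gather 1 salt): salt=9
After 3 (craft stick): salt=5 stick=1
After 4 (craft stick): salt=1 stick=2
After 5 (craft lantern): lantern=2 salt=1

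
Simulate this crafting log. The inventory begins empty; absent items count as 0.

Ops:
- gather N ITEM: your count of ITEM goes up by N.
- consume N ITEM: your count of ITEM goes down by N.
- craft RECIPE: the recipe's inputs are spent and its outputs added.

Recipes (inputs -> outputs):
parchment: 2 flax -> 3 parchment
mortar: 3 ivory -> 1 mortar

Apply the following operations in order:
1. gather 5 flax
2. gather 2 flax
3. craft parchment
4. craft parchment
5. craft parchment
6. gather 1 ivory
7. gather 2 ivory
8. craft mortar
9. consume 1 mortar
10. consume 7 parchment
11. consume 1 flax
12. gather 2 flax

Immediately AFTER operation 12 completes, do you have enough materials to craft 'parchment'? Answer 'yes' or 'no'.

Answer: yes

Derivation:
After 1 (gather 5 flax): flax=5
After 2 (gather 2 flax): flax=7
After 3 (craft parchment): flax=5 parchment=3
After 4 (craft parchment): flax=3 parchment=6
After 5 (craft parchment): flax=1 parchment=9
After 6 (gather 1 ivory): flax=1 ivory=1 parchment=9
After 7 (gather 2 ivory): flax=1 ivory=3 parchment=9
After 8 (craft mortar): flax=1 mortar=1 parchment=9
After 9 (consume 1 mortar): flax=1 parchment=9
After 10 (consume 7 parchment): flax=1 parchment=2
After 11 (consume 1 flax): parchment=2
After 12 (gather 2 flax): flax=2 parchment=2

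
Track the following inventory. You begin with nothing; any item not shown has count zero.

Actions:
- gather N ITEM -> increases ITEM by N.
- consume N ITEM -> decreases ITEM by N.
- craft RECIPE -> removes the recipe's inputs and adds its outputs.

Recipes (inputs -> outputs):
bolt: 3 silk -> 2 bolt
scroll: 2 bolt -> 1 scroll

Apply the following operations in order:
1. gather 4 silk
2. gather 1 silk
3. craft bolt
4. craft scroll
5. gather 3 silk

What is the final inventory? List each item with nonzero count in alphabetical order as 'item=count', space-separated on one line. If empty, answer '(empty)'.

Answer: scroll=1 silk=5

Derivation:
After 1 (gather 4 silk): silk=4
After 2 (gather 1 silk): silk=5
After 3 (craft bolt): bolt=2 silk=2
After 4 (craft scroll): scroll=1 silk=2
After 5 (gather 3 silk): scroll=1 silk=5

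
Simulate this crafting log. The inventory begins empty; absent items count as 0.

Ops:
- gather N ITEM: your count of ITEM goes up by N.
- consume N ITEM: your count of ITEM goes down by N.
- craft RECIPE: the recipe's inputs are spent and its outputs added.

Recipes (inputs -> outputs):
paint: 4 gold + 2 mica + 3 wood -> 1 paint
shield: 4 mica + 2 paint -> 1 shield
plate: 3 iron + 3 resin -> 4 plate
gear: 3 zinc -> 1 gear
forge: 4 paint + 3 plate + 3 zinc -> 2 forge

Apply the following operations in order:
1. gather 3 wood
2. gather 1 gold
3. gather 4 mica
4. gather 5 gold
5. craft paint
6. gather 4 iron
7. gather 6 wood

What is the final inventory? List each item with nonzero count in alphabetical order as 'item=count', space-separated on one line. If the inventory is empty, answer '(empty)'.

Answer: gold=2 iron=4 mica=2 paint=1 wood=6

Derivation:
After 1 (gather 3 wood): wood=3
After 2 (gather 1 gold): gold=1 wood=3
After 3 (gather 4 mica): gold=1 mica=4 wood=3
After 4 (gather 5 gold): gold=6 mica=4 wood=3
After 5 (craft paint): gold=2 mica=2 paint=1
After 6 (gather 4 iron): gold=2 iron=4 mica=2 paint=1
After 7 (gather 6 wood): gold=2 iron=4 mica=2 paint=1 wood=6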